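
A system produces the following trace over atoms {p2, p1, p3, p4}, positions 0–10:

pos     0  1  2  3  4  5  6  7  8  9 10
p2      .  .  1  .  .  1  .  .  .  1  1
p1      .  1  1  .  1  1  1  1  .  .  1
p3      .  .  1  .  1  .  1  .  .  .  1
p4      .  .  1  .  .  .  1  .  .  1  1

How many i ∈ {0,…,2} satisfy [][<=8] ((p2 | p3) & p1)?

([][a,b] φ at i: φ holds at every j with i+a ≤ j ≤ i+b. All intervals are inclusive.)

Evaluate at each i in [0,2]:
  i=0: ✗ (fails at j=0)
  i=1: ✗ (fails at j=1)
  i=2: ✗ (fails at j=3)
Positions where it holds: {} → 0.

0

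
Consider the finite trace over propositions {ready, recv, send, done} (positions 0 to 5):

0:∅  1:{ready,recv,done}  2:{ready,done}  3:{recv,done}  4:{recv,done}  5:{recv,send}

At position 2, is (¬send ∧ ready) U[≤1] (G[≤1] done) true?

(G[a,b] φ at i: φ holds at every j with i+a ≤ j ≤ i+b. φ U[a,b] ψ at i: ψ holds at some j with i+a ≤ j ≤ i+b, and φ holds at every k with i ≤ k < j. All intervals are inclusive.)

Holds

Need some j in [2,3] with G[≤1] done, and (¬send ∧ ready) at every k in [2,j-1].
  j=2: G[≤1] done holds; no prefix to check → satisfied.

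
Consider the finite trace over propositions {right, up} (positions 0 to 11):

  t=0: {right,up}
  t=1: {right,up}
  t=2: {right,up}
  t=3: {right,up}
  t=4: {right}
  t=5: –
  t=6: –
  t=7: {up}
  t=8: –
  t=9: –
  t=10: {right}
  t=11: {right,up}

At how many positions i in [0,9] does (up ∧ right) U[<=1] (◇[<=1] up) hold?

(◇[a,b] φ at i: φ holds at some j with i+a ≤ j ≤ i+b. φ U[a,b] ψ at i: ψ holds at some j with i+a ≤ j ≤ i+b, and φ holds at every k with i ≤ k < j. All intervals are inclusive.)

Evaluate at each i in [0,9]:
  i=0: ✓ (rhs at j=0)
  i=1: ✓ (rhs at j=1)
  i=2: ✓ (rhs at j=2)
  i=3: ✓ (rhs at j=3)
  i=4: ✗ (no rhs in [4,5])
  i=5: ✗ (lhs fails at k=5 before rhs at j=6)
  i=6: ✓ (rhs at j=6)
  i=7: ✓ (rhs at j=7)
  i=8: ✗ (no rhs in [8,9])
  i=9: ✗ (lhs fails at k=9 before rhs at j=10)
Positions where it holds: {0, 1, 2, 3, 6, 7} → 6.

6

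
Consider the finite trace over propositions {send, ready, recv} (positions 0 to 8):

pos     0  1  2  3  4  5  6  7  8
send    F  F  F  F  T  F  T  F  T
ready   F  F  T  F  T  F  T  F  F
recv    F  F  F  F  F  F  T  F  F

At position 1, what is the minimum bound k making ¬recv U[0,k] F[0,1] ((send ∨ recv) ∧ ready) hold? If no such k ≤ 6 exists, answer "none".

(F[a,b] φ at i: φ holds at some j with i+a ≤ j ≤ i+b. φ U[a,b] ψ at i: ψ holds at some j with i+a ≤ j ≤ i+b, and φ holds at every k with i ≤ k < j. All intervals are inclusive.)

Need earliest j ≥ 1 with F[0,1] ((send ∨ recv) ∧ ready), and ¬recv at every k in [1,j-1].
  j=1: rhs fails.
  j=2: rhs fails.
  j=3: rhs holds; lhs holds on [1,2]. k = 2.

2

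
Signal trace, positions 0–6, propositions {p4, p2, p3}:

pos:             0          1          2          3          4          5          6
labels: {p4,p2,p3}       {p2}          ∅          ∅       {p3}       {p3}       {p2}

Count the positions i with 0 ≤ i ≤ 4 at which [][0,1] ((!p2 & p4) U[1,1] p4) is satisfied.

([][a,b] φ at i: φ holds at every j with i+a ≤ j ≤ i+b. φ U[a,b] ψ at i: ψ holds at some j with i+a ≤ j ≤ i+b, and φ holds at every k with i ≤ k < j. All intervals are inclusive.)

0

Evaluate at each i in [0,4]:
  i=0: ✗ (fails at j=0)
  i=1: ✗ (fails at j=1)
  i=2: ✗ (fails at j=2)
  i=3: ✗ (fails at j=3)
  i=4: ✗ (fails at j=4)
Positions where it holds: {} → 0.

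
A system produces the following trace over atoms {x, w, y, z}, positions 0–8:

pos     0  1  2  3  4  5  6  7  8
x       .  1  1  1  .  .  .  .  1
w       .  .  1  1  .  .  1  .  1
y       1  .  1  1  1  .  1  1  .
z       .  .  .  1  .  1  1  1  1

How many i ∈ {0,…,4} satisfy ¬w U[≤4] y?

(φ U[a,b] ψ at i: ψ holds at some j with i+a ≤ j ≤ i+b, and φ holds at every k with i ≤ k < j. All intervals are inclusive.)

Evaluate at each i in [0,4]:
  i=0: ✓ (rhs at j=0)
  i=1: ✓ (rhs at j=2; lhs holds on [1,1])
  i=2: ✓ (rhs at j=2)
  i=3: ✓ (rhs at j=3)
  i=4: ✓ (rhs at j=4)
Positions where it holds: {0, 1, 2, 3, 4} → 5.

5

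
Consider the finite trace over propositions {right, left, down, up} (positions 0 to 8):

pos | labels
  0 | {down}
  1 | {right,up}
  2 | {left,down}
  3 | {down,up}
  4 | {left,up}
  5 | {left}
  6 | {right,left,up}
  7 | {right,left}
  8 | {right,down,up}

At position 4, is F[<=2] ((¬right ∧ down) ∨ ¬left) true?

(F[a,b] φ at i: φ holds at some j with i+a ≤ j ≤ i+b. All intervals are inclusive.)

Check ((¬right ∧ down) ∨ ¬left) at each j in [4,6]:
  j=4: false
  j=5: false
  j=6: false
No position in the window satisfies it → formula fails.

False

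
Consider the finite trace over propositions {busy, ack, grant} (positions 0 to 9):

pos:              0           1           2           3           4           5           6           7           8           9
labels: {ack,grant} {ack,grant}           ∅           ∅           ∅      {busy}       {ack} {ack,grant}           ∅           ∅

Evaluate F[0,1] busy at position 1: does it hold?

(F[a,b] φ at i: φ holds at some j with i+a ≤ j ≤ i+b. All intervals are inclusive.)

Check busy at each j in [1,2]:
  j=1: false
  j=2: false
No position in the window satisfies it → formula fails.

No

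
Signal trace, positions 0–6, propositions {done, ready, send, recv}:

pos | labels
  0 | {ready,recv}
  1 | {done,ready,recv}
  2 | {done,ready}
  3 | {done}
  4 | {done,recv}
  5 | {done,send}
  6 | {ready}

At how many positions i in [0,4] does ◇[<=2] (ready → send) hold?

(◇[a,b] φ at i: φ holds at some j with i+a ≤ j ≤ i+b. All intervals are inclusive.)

Evaluate at each i in [0,4]:
  i=0: ✗ (none in [0,2])
  i=1: ✓ (witness j=3)
  i=2: ✓ (witness j=3)
  i=3: ✓ (witness j=3)
  i=4: ✓ (witness j=4)
Positions where it holds: {1, 2, 3, 4} → 4.

4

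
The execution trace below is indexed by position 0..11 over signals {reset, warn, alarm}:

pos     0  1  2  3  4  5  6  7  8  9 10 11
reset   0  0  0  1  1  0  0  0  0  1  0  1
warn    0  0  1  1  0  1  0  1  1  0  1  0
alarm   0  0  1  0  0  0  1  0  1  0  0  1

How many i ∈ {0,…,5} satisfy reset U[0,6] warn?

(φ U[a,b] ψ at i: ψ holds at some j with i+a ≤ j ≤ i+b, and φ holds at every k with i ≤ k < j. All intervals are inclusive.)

Evaluate at each i in [0,5]:
  i=0: ✗ (lhs fails at k=0 before rhs at j=2)
  i=1: ✗ (lhs fails at k=1 before rhs at j=2)
  i=2: ✓ (rhs at j=2)
  i=3: ✓ (rhs at j=3)
  i=4: ✓ (rhs at j=5; lhs holds on [4,4])
  i=5: ✓ (rhs at j=5)
Positions where it holds: {2, 3, 4, 5} → 4.

4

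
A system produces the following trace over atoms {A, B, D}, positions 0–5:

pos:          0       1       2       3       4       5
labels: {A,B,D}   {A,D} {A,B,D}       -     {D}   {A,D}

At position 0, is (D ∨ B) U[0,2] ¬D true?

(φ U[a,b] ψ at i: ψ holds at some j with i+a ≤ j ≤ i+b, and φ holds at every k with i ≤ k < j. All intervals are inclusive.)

Need some j in [0,2] with ¬D, and (D ∨ B) at every k in [0,j-1].
  j=0: ¬D false.
  j=1: ¬D false.
  j=2: ¬D false.
No j in the window works → until fails.

No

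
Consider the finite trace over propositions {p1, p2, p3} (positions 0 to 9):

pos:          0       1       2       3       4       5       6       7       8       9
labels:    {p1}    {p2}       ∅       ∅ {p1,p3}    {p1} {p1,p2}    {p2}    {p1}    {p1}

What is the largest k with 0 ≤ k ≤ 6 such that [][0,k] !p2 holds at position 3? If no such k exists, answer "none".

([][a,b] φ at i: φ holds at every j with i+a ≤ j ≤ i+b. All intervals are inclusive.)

2

!p2 must hold from j=3 onward; find where it first fails.
  j=3: holds
  j=4: holds
  j=5: holds
  j=6: fails
Holds on [3,5], so largest k = 2.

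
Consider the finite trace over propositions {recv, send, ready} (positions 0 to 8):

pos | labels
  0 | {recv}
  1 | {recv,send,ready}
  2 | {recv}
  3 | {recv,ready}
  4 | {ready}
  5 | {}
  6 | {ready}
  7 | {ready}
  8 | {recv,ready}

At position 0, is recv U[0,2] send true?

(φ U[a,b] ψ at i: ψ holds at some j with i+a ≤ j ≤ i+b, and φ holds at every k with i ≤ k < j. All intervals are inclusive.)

Need some j in [0,2] with send, and recv at every k in [0,j-1].
  j=0: send false.
  j=1: send holds; recv holds at every k in [0,0] → satisfied.

Yes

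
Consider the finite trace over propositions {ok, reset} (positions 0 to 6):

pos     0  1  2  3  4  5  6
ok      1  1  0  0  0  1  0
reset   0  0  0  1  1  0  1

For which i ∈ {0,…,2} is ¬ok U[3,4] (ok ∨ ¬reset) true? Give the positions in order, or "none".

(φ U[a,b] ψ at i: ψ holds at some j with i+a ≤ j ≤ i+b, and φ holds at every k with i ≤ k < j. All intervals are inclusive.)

2

Evaluate at each i in [0,2]:
  i=0: ✗ (no rhs in [3,4])
  i=1: ✗ (lhs fails at k=1 before rhs at j=5)
  i=2: ✓ (rhs at j=5; lhs holds on [2,4])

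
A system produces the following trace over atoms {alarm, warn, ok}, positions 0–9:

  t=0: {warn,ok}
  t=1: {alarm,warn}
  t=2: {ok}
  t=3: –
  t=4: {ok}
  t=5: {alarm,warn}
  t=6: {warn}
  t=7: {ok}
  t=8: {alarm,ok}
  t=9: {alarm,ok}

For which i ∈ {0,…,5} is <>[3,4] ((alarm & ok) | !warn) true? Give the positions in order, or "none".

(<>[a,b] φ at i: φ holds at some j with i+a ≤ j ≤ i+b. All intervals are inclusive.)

Evaluate at each i in [0,5]:
  i=0: ✓ (witness j=3)
  i=1: ✓ (witness j=4)
  i=2: ✗ (none in [5,6])
  i=3: ✓ (witness j=7)
  i=4: ✓ (witness j=7)
  i=5: ✓ (witness j=8)

0, 1, 3, 4, 5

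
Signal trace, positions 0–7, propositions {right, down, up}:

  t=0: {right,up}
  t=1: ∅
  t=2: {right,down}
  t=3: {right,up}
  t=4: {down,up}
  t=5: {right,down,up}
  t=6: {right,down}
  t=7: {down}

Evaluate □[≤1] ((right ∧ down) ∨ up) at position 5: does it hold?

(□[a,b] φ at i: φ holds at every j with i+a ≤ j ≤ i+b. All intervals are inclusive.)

Yes

Check ((right ∧ down) ∨ up) at every j in [5,6]:
  j=5: true
  j=6: true
All positions satisfy it → formula holds.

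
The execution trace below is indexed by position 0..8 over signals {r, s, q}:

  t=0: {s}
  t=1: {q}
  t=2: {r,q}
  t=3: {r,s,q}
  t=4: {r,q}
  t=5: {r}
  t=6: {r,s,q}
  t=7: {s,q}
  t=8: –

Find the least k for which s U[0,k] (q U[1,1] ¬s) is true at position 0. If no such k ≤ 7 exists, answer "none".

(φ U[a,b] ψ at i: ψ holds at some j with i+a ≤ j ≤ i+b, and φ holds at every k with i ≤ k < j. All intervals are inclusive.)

Need earliest j ≥ 0 with (q U[1,1] ¬s), and s at every k in [0,j-1].
  j=0: rhs fails.
  j=1: rhs holds; lhs holds on [0,0]. k = 1.

1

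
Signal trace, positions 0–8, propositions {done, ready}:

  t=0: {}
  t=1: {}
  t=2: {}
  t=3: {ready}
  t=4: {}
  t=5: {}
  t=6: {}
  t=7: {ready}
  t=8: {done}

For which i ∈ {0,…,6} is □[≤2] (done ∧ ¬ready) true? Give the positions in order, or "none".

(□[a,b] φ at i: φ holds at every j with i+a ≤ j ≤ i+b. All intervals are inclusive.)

none

Evaluate at each i in [0,6]:
  i=0: ✗ (fails at j=0)
  i=1: ✗ (fails at j=1)
  i=2: ✗ (fails at j=2)
  i=3: ✗ (fails at j=3)
  i=4: ✗ (fails at j=4)
  i=5: ✗ (fails at j=5)
  i=6: ✗ (fails at j=6)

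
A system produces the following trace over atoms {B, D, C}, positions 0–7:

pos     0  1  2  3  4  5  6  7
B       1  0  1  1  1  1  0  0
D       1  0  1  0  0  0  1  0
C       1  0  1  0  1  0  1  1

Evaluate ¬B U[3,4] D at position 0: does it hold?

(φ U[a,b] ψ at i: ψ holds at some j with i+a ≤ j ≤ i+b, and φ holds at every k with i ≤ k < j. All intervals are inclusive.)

Does not hold

Need some j in [3,4] with D, and ¬B at every k in [0,j-1].
  j=3: D false.
  j=4: D false.
No j in the window works → until fails.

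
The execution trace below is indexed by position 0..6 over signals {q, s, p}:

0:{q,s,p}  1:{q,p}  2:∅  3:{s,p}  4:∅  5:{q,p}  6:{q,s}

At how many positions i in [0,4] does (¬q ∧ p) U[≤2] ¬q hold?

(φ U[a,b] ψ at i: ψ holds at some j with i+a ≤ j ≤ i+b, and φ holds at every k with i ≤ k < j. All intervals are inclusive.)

3

Evaluate at each i in [0,4]:
  i=0: ✗ (lhs fails at k=0 before rhs at j=2)
  i=1: ✗ (lhs fails at k=1 before rhs at j=2)
  i=2: ✓ (rhs at j=2)
  i=3: ✓ (rhs at j=3)
  i=4: ✓ (rhs at j=4)
Positions where it holds: {2, 3, 4} → 3.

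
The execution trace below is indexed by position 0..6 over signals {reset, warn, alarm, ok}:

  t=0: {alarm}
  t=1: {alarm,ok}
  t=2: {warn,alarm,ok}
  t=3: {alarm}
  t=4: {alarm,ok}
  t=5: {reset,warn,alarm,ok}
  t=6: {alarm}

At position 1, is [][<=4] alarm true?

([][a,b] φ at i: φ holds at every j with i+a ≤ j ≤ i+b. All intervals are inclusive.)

Yes

Check alarm at every j in [1,5]:
  j=1: true
  j=2: true
  j=3: true
  j=4: true
  j=5: true
All positions satisfy it → formula holds.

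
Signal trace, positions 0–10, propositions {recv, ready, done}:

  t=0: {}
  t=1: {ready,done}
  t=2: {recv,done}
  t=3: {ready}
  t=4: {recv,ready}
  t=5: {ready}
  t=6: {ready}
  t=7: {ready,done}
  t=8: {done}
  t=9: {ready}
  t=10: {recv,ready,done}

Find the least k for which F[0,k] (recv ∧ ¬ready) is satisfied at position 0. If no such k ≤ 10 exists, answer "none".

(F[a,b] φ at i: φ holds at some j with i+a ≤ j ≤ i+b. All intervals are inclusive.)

2

Scan j = 0,1,… for (recv ∧ ¬ready):
  j=0: fails
  j=1: fails
  j=2: holds
First hit at j=2, so smallest k = 2-0 = 2.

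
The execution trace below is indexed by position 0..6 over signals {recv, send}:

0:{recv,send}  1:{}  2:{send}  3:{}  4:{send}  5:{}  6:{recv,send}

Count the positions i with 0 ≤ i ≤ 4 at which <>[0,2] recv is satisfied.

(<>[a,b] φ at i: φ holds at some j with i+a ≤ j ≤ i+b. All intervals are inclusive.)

Evaluate at each i in [0,4]:
  i=0: ✓ (witness j=0)
  i=1: ✗ (none in [1,3])
  i=2: ✗ (none in [2,4])
  i=3: ✗ (none in [3,5])
  i=4: ✓ (witness j=6)
Positions where it holds: {0, 4} → 2.

2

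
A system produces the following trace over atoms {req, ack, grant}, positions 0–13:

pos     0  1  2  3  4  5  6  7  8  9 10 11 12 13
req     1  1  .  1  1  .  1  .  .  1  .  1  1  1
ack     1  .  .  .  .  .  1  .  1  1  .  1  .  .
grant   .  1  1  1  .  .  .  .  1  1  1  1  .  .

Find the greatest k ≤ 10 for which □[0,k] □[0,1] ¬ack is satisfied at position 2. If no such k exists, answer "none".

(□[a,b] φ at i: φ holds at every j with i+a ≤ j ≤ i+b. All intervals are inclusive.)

□[0,1] ¬ack must hold from j=2 onward; find where it first fails.
  j=2: holds
  j=3: holds
  j=4: holds
  j=5: fails
Holds on [2,4], so largest k = 2.

2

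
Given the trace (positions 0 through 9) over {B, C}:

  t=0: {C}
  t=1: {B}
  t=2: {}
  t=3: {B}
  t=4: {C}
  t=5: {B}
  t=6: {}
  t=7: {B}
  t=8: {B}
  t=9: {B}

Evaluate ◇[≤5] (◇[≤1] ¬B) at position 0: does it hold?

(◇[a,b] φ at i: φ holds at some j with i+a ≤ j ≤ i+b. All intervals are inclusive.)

Check ◇[≤1] ¬B at each j in [0,5]:
  j=0: holds (witness at 0)
  j=1: holds (witness at 2)
  j=2: holds (witness at 2)
  j=3: holds (witness at 4)
  j=4: holds (witness at 4)
  j=5: holds (witness at 6)
Found at j=0 → formula holds.

Yes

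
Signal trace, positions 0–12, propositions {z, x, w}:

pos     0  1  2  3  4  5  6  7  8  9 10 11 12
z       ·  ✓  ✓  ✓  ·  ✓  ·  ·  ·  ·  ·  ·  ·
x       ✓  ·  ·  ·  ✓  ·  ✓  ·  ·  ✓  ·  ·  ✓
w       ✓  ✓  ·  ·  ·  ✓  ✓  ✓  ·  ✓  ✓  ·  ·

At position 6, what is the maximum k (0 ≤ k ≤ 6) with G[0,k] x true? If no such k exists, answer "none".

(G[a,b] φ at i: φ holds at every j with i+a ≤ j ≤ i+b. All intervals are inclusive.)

0

x must hold from j=6 onward; find where it first fails.
  j=6: holds
  j=7: fails
Holds on [6,6], so largest k = 0.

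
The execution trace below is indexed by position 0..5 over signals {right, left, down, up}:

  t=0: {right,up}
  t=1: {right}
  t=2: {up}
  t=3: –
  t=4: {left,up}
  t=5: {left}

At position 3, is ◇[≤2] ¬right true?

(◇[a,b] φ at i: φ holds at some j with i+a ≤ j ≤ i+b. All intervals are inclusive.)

Check ¬right at each j in [3,5]:
  j=3: true
  j=4: true
  j=5: true
Found at j=3 → formula holds.

Yes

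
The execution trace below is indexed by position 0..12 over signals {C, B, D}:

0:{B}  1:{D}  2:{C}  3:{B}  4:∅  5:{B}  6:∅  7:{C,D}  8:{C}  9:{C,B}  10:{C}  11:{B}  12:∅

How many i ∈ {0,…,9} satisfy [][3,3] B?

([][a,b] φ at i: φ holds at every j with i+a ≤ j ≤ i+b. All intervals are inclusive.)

Evaluate at each i in [0,9]:
  i=0: ✓ (all of [3,3])
  i=1: ✗ (fails at j=4)
  i=2: ✓ (all of [5,5])
  i=3: ✗ (fails at j=6)
  i=4: ✗ (fails at j=7)
  i=5: ✗ (fails at j=8)
  i=6: ✓ (all of [9,9])
  i=7: ✗ (fails at j=10)
  i=8: ✓ (all of [11,11])
  i=9: ✗ (fails at j=12)
Positions where it holds: {0, 2, 6, 8} → 4.

4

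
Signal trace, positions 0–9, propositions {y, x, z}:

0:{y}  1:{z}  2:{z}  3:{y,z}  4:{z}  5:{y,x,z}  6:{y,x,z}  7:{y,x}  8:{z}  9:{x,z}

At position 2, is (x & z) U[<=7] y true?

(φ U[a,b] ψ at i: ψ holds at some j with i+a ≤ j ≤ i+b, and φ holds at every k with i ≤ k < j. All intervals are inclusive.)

False

Need some j in [2,9] with y, and (x & z) at every k in [2,j-1].
  j=2: y false.
  j=3: y holds, but (x & z) fails at k=2 → not this j.
  j=4: y false.
  j=5: y holds, but (x & z) fails at k=2 → not this j.
  j=6: y holds, but (x & z) fails at k=2 → not this j.
  j=7: y holds, but (x & z) fails at k=2 → not this j.
  j=8: y false.
  j=9: y false.
No j in the window works → until fails.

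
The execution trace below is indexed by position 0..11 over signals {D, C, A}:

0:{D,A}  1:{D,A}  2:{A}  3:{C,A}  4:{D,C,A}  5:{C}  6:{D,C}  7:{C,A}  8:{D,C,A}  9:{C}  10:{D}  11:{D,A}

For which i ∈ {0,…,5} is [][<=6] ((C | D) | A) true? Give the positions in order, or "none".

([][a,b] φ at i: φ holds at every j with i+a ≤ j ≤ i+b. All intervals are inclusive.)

0, 1, 2, 3, 4, 5

Evaluate at each i in [0,5]:
  i=0: ✓ (all of [0,6])
  i=1: ✓ (all of [1,7])
  i=2: ✓ (all of [2,8])
  i=3: ✓ (all of [3,9])
  i=4: ✓ (all of [4,10])
  i=5: ✓ (all of [5,11])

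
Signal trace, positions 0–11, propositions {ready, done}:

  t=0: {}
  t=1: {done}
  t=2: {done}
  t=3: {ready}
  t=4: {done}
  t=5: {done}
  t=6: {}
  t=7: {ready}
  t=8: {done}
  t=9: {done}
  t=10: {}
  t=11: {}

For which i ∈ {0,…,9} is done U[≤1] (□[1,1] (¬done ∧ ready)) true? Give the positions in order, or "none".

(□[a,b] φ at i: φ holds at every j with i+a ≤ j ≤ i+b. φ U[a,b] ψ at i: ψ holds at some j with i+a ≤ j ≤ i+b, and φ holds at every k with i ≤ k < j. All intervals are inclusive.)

1, 2, 5, 6

Evaluate at each i in [0,9]:
  i=0: ✗ (no rhs in [0,1])
  i=1: ✓ (rhs at j=2; lhs holds on [1,1])
  i=2: ✓ (rhs at j=2)
  i=3: ✗ (no rhs in [3,4])
  i=4: ✗ (no rhs in [4,5])
  i=5: ✓ (rhs at j=6; lhs holds on [5,5])
  i=6: ✓ (rhs at j=6)
  i=7: ✗ (no rhs in [7,8])
  i=8: ✗ (no rhs in [8,9])
  i=9: ✗ (no rhs in [9,10])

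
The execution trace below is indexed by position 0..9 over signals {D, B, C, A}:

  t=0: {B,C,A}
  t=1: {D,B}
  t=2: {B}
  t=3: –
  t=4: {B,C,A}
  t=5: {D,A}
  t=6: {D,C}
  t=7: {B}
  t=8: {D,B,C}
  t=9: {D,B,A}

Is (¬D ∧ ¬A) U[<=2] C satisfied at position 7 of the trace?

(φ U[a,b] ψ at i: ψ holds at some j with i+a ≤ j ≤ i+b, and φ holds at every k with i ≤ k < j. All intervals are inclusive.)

Need some j in [7,9] with C, and (¬D ∧ ¬A) at every k in [7,j-1].
  j=7: C false.
  j=8: C holds; (¬D ∧ ¬A) holds at every k in [7,7] → satisfied.

Yes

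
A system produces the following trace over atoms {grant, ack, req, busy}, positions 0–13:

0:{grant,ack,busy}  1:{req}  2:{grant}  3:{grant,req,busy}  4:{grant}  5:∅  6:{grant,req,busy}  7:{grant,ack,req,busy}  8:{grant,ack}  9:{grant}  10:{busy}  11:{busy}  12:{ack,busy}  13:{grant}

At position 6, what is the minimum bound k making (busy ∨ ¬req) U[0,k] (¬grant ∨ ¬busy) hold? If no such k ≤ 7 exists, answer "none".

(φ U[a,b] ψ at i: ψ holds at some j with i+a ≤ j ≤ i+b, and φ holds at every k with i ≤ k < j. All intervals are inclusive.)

2

Need earliest j ≥ 6 with (¬grant ∨ ¬busy), and (busy ∨ ¬req) at every k in [6,j-1].
  j=6: rhs fails.
  j=7: rhs fails.
  j=8: rhs holds; lhs holds on [6,7]. k = 2.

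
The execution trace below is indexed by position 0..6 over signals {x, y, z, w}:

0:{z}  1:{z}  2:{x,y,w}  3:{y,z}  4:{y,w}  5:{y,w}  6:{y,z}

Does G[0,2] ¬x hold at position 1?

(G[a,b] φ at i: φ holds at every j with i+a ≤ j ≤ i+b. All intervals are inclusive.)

Check ¬x at every j in [1,3]:
  j=1: true
  j=2: false
  j=3: true
Fails at j=2 → formula fails.

Does not hold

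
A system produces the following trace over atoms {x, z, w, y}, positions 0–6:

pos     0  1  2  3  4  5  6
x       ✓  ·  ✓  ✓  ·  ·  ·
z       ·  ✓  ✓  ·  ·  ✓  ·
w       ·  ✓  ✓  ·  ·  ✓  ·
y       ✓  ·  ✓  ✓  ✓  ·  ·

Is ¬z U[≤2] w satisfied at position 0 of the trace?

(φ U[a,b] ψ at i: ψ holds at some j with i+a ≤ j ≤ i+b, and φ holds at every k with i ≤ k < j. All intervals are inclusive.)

Holds

Need some j in [0,2] with w, and ¬z at every k in [0,j-1].
  j=0: w false.
  j=1: w holds; ¬z holds at every k in [0,0] → satisfied.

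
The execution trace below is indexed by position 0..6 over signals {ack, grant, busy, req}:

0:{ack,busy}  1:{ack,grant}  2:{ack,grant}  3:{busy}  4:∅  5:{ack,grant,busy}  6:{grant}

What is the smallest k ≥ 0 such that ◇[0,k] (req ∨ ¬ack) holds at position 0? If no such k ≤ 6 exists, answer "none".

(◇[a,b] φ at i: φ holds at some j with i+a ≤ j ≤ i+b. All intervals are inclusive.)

3

Scan j = 0,1,… for (req ∨ ¬ack):
  j=0: fails
  j=1: fails
  j=2: fails
  j=3: holds
First hit at j=3, so smallest k = 3-0 = 3.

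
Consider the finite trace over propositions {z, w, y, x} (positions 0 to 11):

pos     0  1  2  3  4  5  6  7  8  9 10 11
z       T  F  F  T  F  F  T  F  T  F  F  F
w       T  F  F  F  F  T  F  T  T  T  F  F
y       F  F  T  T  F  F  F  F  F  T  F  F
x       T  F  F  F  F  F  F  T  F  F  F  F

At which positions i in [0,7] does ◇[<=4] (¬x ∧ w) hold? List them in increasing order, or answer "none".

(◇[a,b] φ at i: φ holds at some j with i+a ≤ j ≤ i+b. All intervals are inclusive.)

Evaluate at each i in [0,7]:
  i=0: ✗ (none in [0,4])
  i=1: ✓ (witness j=5)
  i=2: ✓ (witness j=5)
  i=3: ✓ (witness j=5)
  i=4: ✓ (witness j=5)
  i=5: ✓ (witness j=5)
  i=6: ✓ (witness j=8)
  i=7: ✓ (witness j=8)

1, 2, 3, 4, 5, 6, 7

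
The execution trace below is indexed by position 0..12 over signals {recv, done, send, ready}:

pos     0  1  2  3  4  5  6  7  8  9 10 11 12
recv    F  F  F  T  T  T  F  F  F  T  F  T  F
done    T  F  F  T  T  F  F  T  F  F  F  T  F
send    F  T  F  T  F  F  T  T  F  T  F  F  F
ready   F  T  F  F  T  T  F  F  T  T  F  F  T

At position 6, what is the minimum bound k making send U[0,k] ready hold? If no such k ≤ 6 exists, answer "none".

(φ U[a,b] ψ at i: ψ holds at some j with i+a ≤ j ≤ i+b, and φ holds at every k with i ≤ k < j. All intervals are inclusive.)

Need earliest j ≥ 6 with ready, and send at every k in [6,j-1].
  j=6: rhs fails.
  j=7: rhs fails.
  j=8: rhs holds; lhs holds on [6,7]. k = 2.

2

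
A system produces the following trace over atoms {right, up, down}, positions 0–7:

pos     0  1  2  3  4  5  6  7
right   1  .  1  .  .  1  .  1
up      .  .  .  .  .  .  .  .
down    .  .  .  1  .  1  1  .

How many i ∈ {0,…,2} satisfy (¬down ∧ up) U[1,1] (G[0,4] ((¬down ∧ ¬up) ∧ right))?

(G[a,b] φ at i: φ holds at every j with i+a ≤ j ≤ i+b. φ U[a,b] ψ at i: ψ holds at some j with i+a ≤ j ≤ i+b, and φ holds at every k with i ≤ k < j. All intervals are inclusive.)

0

Evaluate at each i in [0,2]:
  i=0: ✗ (no rhs in [1,1])
  i=1: ✗ (no rhs in [2,2])
  i=2: ✗ (no rhs in [3,3])
Positions where it holds: {} → 0.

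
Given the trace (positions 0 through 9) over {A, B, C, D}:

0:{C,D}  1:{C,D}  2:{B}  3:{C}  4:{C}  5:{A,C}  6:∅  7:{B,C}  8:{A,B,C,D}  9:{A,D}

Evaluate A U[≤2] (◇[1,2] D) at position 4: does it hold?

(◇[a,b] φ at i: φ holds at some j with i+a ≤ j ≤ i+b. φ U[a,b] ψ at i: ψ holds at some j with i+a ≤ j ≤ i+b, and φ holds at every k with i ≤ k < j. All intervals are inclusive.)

Does not hold

Need some j in [4,6] with ◇[1,2] D, and A at every k in [4,j-1].
  j=4: ◇[1,2] D — fails (none in [5,6]).
  j=5: ◇[1,2] D — fails (none in [6,7]).
  j=6: ◇[1,2] D holds, but A fails at k=4 → not this j.
No j in the window works → until fails.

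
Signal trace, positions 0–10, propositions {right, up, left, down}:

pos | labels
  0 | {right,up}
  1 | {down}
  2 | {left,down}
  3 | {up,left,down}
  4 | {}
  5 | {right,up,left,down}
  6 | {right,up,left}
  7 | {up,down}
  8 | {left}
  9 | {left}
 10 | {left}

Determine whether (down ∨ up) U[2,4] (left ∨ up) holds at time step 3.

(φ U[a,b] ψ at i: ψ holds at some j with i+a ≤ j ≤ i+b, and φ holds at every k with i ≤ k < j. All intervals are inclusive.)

Need some j in [5,7] with (left ∨ up), and (down ∨ up) at every k in [3,j-1].
  j=5: (left ∨ up) holds, but (down ∨ up) fails at k=4 → not this j.
  j=6: (left ∨ up) holds, but (down ∨ up) fails at k=4 → not this j.
  j=7: (left ∨ up) holds, but (down ∨ up) fails at k=4 → not this j.
No j in the window works → until fails.

False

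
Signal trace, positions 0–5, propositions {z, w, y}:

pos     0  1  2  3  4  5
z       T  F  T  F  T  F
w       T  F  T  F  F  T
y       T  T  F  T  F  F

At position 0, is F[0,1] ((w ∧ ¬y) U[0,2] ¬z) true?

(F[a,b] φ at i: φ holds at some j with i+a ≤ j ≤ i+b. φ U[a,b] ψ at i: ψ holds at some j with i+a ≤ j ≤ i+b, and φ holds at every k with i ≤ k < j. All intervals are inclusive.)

Check ((w ∧ ¬y) U[0,2] ¬z) at each j in [0,1]:
  j=0: fails
  j=1: holds
Found at j=1 → formula holds.

Holds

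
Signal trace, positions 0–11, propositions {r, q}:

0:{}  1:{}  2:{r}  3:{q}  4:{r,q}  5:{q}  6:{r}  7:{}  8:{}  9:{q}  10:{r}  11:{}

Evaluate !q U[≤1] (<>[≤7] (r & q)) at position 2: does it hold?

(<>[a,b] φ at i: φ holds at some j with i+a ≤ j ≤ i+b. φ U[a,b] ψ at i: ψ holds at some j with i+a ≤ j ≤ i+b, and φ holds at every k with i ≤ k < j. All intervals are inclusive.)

Need some j in [2,3] with <>[≤7] (r & q), and !q at every k in [2,j-1].
  j=2: <>[≤7] (r & q) holds; no prefix to check → satisfied.

Holds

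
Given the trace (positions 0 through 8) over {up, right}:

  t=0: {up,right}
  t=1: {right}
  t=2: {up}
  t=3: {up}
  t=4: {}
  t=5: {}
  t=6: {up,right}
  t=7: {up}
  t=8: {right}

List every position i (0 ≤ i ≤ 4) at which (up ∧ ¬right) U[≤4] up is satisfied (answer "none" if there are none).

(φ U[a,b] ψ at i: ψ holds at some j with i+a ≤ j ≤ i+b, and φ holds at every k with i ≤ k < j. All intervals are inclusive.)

Evaluate at each i in [0,4]:
  i=0: ✓ (rhs at j=0)
  i=1: ✗ (lhs fails at k=1 before rhs at j=2)
  i=2: ✓ (rhs at j=2)
  i=3: ✓ (rhs at j=3)
  i=4: ✗ (lhs fails at k=4 before rhs at j=6)

0, 2, 3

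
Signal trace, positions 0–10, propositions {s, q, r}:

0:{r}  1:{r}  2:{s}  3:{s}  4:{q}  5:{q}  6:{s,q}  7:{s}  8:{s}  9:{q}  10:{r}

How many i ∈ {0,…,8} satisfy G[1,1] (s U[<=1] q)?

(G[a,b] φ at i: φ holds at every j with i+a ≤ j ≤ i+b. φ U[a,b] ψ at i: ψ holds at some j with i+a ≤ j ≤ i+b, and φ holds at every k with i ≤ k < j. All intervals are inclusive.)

6

Evaluate at each i in [0,8]:
  i=0: ✗ (fails at j=1)
  i=1: ✗ (fails at j=2)
  i=2: ✓ (all of [3,3])
  i=3: ✓ (all of [4,4])
  i=4: ✓ (all of [5,5])
  i=5: ✓ (all of [6,6])
  i=6: ✗ (fails at j=7)
  i=7: ✓ (all of [8,8])
  i=8: ✓ (all of [9,9])
Positions where it holds: {2, 3, 4, 5, 7, 8} → 6.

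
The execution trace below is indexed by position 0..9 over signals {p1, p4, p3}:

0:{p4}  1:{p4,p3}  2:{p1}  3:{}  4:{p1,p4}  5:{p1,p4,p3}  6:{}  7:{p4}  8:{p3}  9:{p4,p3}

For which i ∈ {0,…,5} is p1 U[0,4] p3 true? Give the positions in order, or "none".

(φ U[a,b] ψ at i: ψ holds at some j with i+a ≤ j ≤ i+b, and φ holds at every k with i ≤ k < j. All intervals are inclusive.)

1, 4, 5

Evaluate at each i in [0,5]:
  i=0: ✗ (lhs fails at k=0 before rhs at j=1)
  i=1: ✓ (rhs at j=1)
  i=2: ✗ (lhs fails at k=3 before rhs at j=5)
  i=3: ✗ (lhs fails at k=3 before rhs at j=5)
  i=4: ✓ (rhs at j=5; lhs holds on [4,4])
  i=5: ✓ (rhs at j=5)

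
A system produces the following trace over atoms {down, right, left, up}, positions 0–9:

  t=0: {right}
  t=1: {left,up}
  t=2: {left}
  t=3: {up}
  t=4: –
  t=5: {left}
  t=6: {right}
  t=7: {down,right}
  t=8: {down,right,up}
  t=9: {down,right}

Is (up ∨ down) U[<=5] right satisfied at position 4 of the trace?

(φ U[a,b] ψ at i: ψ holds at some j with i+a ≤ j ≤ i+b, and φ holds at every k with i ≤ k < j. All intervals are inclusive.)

No

Need some j in [4,9] with right, and (up ∨ down) at every k in [4,j-1].
  j=4: right false.
  j=5: right false.
  j=6: right holds, but (up ∨ down) fails at k=4 → not this j.
  j=7: right holds, but (up ∨ down) fails at k=4 → not this j.
  j=8: right holds, but (up ∨ down) fails at k=4 → not this j.
  j=9: right holds, but (up ∨ down) fails at k=4 → not this j.
No j in the window works → until fails.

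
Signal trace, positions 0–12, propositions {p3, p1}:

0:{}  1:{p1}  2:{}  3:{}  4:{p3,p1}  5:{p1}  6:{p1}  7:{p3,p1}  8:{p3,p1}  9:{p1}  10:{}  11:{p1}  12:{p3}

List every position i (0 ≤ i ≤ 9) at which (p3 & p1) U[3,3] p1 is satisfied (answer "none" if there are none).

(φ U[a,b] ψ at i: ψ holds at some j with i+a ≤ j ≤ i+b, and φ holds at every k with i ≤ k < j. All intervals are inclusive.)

Evaluate at each i in [0,9]:
  i=0: ✗ (no rhs in [3,3])
  i=1: ✗ (lhs fails at k=1 before rhs at j=4)
  i=2: ✗ (lhs fails at k=2 before rhs at j=5)
  i=3: ✗ (lhs fails at k=3 before rhs at j=6)
  i=4: ✗ (lhs fails at k=5 before rhs at j=7)
  i=5: ✗ (lhs fails at k=5 before rhs at j=8)
  i=6: ✗ (lhs fails at k=6 before rhs at j=9)
  i=7: ✗ (no rhs in [10,10])
  i=8: ✗ (lhs fails at k=9 before rhs at j=11)
  i=9: ✗ (no rhs in [12,12])

none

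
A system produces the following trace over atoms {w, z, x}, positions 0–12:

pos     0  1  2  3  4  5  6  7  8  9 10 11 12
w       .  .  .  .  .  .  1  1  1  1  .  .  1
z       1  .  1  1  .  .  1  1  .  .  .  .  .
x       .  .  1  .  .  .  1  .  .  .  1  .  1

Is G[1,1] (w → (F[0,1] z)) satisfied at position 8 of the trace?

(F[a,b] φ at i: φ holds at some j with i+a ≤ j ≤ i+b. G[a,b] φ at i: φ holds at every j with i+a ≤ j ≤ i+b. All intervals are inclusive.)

Does not hold

Check (w → (F[0,1] z)) at every j in [9,9]:
  j=9: antecedent true; consequent fails (none in [9,10]) → ✗
Fails at j=9 → formula fails.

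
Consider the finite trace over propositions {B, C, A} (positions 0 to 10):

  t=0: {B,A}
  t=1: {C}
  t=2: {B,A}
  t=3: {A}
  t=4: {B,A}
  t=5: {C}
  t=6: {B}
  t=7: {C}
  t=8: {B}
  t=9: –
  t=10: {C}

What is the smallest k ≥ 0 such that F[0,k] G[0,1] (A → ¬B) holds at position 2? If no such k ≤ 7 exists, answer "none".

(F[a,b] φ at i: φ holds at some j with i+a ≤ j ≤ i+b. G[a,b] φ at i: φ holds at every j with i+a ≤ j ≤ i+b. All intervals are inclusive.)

3

Scan j = 2,3,… for G[0,1] (A → ¬B):
  j=2: fails
  j=3: fails
  j=4: fails
  j=5: holds
First hit at j=5, so smallest k = 5-2 = 3.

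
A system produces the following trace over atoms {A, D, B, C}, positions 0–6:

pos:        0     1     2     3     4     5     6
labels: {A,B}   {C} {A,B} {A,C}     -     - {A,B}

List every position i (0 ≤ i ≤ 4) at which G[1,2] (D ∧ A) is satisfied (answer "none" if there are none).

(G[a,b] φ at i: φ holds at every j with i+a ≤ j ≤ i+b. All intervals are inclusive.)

Evaluate at each i in [0,4]:
  i=0: ✗ (fails at j=1)
  i=1: ✗ (fails at j=2)
  i=2: ✗ (fails at j=3)
  i=3: ✗ (fails at j=4)
  i=4: ✗ (fails at j=5)

none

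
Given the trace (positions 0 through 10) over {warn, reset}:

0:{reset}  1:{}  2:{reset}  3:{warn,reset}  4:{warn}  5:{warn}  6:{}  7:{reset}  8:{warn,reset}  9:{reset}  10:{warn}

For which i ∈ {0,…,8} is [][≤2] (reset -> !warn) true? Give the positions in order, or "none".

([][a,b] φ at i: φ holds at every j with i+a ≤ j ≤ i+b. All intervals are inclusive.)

Evaluate at each i in [0,8]:
  i=0: ✓ (all of [0,2])
  i=1: ✗ (fails at j=3)
  i=2: ✗ (fails at j=3)
  i=3: ✗ (fails at j=3)
  i=4: ✓ (all of [4,6])
  i=5: ✓ (all of [5,7])
  i=6: ✗ (fails at j=8)
  i=7: ✗ (fails at j=8)
  i=8: ✗ (fails at j=8)

0, 4, 5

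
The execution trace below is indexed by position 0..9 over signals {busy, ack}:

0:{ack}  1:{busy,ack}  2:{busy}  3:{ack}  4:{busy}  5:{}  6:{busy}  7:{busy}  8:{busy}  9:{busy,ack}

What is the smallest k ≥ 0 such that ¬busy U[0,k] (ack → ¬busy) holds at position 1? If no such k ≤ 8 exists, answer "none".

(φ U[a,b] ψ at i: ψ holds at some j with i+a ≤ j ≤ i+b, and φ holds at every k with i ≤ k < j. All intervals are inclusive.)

none

Need earliest j ≥ 1 with (ack → ¬busy), and ¬busy at every k in [1,j-1].
  j=1: rhs fails.
  j=2: rhs holds but lhs fails at k=1.
  j=3: rhs holds but lhs fails at k=1.
  j=4: rhs holds but lhs fails at k=1.
  j=5: rhs holds but lhs fails at k=1.
  j=6: rhs holds but lhs fails at k=1.
  j=7: rhs holds but lhs fails at k=1.
  j=8: rhs holds but lhs fails at k=1.
  j=9: rhs fails.
No witness within the range → none.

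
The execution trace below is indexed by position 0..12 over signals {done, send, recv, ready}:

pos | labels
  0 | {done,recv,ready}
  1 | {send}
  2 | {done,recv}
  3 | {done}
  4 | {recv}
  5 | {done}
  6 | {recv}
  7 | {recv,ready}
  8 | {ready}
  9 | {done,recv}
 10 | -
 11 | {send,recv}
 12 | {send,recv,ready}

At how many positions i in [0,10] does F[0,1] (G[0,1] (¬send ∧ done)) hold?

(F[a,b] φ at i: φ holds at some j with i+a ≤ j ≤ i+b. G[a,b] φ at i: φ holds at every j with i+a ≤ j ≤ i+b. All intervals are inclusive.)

Evaluate at each i in [0,10]:
  i=0: ✗ (none in [0,1])
  i=1: ✓ (witness j=2)
  i=2: ✓ (witness j=2)
  i=3: ✗ (none in [3,4])
  i=4: ✗ (none in [4,5])
  i=5: ✗ (none in [5,6])
  i=6: ✗ (none in [6,7])
  i=7: ✗ (none in [7,8])
  i=8: ✗ (none in [8,9])
  i=9: ✗ (none in [9,10])
  i=10: ✗ (none in [10,11])
Positions where it holds: {1, 2} → 2.

2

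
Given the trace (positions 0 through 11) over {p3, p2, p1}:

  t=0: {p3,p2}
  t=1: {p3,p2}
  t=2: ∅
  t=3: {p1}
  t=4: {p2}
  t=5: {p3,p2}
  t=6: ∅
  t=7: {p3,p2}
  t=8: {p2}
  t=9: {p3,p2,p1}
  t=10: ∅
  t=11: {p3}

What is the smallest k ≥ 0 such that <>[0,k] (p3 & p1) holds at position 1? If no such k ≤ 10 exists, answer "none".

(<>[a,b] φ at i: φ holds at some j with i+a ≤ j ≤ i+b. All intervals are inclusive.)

8

Scan j = 1,2,… for (p3 & p1):
  j=1: fails
  j=2: fails
  j=3: fails
  j=4: fails
  j=5: fails
  j=6: fails
  j=7: fails
  j=8: fails
  j=9: holds
First hit at j=9, so smallest k = 9-1 = 8.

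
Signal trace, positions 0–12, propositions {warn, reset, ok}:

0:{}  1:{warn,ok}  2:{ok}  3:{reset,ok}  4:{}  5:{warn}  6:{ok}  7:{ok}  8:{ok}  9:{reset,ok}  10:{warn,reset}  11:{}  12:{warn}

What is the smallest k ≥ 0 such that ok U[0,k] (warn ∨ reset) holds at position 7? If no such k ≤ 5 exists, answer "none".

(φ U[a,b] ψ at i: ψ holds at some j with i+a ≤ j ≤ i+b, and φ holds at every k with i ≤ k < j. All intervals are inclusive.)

2

Need earliest j ≥ 7 with (warn ∨ reset), and ok at every k in [7,j-1].
  j=7: rhs fails.
  j=8: rhs fails.
  j=9: rhs holds; lhs holds on [7,8]. k = 2.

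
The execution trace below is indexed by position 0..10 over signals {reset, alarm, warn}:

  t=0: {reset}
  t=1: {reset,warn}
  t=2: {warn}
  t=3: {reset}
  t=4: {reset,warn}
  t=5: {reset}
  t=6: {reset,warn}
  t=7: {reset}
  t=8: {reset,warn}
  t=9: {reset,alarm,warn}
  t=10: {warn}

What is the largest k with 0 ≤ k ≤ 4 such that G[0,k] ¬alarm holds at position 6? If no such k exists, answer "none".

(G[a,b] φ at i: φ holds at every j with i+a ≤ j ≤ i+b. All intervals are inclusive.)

¬alarm must hold from j=6 onward; find where it first fails.
  j=6: holds
  j=7: holds
  j=8: holds
  j=9: fails
Holds on [6,8], so largest k = 2.

2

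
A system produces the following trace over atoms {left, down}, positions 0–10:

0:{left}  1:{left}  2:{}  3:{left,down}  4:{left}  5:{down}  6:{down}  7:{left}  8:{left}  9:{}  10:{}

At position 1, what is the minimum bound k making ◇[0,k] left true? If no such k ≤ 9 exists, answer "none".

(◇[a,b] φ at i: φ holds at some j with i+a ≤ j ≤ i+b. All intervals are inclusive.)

Scan j = 1,2,… for left:
  j=1: holds
First hit at j=1, so smallest k = 1-1 = 0.

0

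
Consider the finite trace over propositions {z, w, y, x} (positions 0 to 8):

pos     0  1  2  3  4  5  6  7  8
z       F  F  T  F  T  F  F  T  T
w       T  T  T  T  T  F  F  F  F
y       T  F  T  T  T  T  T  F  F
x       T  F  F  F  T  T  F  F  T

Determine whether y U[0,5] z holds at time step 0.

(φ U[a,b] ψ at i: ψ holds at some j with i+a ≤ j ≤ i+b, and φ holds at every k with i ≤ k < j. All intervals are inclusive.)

Need some j in [0,5] with z, and y at every k in [0,j-1].
  j=0: z false.
  j=1: z false.
  j=2: z holds, but y fails at k=1 → not this j.
  j=3: z false.
  j=4: z holds, but y fails at k=1 → not this j.
  j=5: z false.
No j in the window works → until fails.

No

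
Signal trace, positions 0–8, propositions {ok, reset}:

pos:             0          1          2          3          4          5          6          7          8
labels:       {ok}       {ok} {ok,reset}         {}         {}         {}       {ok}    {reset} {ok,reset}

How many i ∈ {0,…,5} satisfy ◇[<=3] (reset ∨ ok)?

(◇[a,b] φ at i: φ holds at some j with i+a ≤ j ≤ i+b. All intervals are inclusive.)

6

Evaluate at each i in [0,5]:
  i=0: ✓ (witness j=0)
  i=1: ✓ (witness j=1)
  i=2: ✓ (witness j=2)
  i=3: ✓ (witness j=6)
  i=4: ✓ (witness j=6)
  i=5: ✓ (witness j=6)
Positions where it holds: {0, 1, 2, 3, 4, 5} → 6.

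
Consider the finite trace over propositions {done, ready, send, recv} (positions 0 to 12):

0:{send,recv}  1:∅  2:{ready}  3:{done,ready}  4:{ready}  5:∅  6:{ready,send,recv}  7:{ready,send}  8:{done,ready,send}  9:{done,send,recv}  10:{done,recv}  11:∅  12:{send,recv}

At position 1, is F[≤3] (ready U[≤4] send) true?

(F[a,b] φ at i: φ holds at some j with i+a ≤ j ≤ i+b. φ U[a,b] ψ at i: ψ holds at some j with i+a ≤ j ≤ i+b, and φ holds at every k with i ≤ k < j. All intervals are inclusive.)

No

Check (ready U[≤4] send) at each j in [1,4]:
  j=1: fails
  j=2: fails
  j=3: fails
  j=4: fails
No position in the window satisfies it → formula fails.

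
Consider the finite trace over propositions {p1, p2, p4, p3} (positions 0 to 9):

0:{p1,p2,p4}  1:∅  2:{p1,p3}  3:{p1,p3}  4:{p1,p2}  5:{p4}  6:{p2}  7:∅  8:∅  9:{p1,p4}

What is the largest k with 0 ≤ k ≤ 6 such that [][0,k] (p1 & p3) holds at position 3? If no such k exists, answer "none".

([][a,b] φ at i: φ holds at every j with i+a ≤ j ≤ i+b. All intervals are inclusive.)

0

(p1 & p3) must hold from j=3 onward; find where it first fails.
  j=3: holds
  j=4: fails
Holds on [3,3], so largest k = 0.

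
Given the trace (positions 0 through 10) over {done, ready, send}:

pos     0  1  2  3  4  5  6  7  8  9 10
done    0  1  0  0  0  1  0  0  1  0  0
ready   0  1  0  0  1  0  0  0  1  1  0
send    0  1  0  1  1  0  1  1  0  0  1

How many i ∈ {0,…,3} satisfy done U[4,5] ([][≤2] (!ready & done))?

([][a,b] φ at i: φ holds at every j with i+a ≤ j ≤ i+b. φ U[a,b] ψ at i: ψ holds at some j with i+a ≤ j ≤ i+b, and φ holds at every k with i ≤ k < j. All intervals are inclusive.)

Evaluate at each i in [0,3]:
  i=0: ✗ (no rhs in [4,5])
  i=1: ✗ (no rhs in [5,6])
  i=2: ✗ (no rhs in [6,7])
  i=3: ✗ (no rhs in [7,8])
Positions where it holds: {} → 0.

0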